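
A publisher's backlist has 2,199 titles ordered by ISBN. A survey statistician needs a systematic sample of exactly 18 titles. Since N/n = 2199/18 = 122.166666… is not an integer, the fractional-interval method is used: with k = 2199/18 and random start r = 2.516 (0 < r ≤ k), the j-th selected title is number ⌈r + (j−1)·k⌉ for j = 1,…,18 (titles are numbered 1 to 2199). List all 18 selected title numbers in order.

j=1: r + 0k = 2.516 → ⌈·⌉ = 3
j=2: r + 1k = 124.682666… → ⌈·⌉ = 125
j=3: r + 2k = 246.849333… → ⌈·⌉ = 247
j=4: r + 3k = 369.016 → ⌈·⌉ = 370
j=5: r + 4k = 491.182666… → ⌈·⌉ = 492
j=6: r + 5k = 613.349333… → ⌈·⌉ = 614
j=7: r + 6k = 735.516 → ⌈·⌉ = 736
j=8: r + 7k = 857.682666… → ⌈·⌉ = 858
j=9: r + 8k = 979.849333… → ⌈·⌉ = 980
j=10: r + 9k = 1102.016 → ⌈·⌉ = 1103
j=11: r + 10k = 1224.182666… → ⌈·⌉ = 1225
j=12: r + 11k = 1346.349333… → ⌈·⌉ = 1347
j=13: r + 12k = 1468.516 → ⌈·⌉ = 1469
j=14: r + 13k = 1590.682666… → ⌈·⌉ = 1591
j=15: r + 14k = 1712.849333… → ⌈·⌉ = 1713
j=16: r + 15k = 1835.016 → ⌈·⌉ = 1836
j=17: r + 16k = 1957.182666… → ⌈·⌉ = 1958
j=18: r + 17k = 2079.349333… → ⌈·⌉ = 2080

3, 125, 247, 370, 492, 614, 736, 858, 980, 1103, 1225, 1347, 1469, 1591, 1713, 1836, 1958, 2080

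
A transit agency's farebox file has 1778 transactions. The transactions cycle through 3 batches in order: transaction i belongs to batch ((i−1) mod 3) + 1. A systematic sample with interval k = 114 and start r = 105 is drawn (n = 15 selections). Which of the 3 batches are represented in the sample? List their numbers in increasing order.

3

Consecutive selections differ by k = 114, so their batch numbers differ by 114 mod 3 = 0.
gcd(114, 3) = 3, so the sample visits 3/3 = 1 distinct residues mod 3.
Start 105 is batch 3; the batches hit are 3.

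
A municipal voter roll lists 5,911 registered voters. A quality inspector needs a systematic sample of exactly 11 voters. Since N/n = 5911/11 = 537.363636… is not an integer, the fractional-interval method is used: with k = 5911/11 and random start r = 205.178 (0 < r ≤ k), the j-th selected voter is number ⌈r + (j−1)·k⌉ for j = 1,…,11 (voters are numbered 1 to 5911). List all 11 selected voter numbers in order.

206, 743, 1280, 1818, 2355, 2892, 3430, 3967, 4505, 5042, 5579

j=1: r + 0k = 205.178 → ⌈·⌉ = 206
j=2: r + 1k = 742.541636… → ⌈·⌉ = 743
j=3: r + 2k = 1279.905272… → ⌈·⌉ = 1280
j=4: r + 3k = 1817.268909… → ⌈·⌉ = 1818
j=5: r + 4k = 2354.632545… → ⌈·⌉ = 2355
j=6: r + 5k = 2891.996181… → ⌈·⌉ = 2892
j=7: r + 6k = 3429.359818… → ⌈·⌉ = 3430
j=8: r + 7k = 3966.723454… → ⌈·⌉ = 3967
j=9: r + 8k = 4504.087090… → ⌈·⌉ = 4505
j=10: r + 9k = 5041.450727… → ⌈·⌉ = 5042
j=11: r + 10k = 5578.814363… → ⌈·⌉ = 5579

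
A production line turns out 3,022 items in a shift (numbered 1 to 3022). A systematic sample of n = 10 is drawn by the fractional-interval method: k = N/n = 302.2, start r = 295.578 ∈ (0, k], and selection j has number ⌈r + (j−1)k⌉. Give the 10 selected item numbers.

j=1: r + 0k = 295.578 → ⌈·⌉ = 296
j=2: r + 1k = 597.778 → ⌈·⌉ = 598
j=3: r + 2k = 899.978 → ⌈·⌉ = 900
j=4: r + 3k = 1202.178 → ⌈·⌉ = 1203
j=5: r + 4k = 1504.378 → ⌈·⌉ = 1505
j=6: r + 5k = 1806.578 → ⌈·⌉ = 1807
j=7: r + 6k = 2108.778 → ⌈·⌉ = 2109
j=8: r + 7k = 2410.978 → ⌈·⌉ = 2411
j=9: r + 8k = 2713.178 → ⌈·⌉ = 2714
j=10: r + 9k = 3015.378 → ⌈·⌉ = 3016

296, 598, 900, 1203, 1505, 1807, 2109, 2411, 2714, 3016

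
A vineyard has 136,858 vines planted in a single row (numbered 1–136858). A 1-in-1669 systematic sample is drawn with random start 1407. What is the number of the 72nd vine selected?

119906

k = 1669
72nd selection = r + (72−1)·k = 1407 + 71×1669 = 1407 + 118499 = 119906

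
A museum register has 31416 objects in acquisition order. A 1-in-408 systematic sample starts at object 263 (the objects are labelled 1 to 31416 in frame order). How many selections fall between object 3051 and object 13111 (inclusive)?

k = 408
First selection ≥ 3051: 263 + ⌈(3051−263)/408⌉·408 = 263 + 7×408 = 3119
Last selection ≤ 13111: 263 + ⌊(13111−263)/408⌋·408 = 263 + 31×408 = 12911
Count = 31 − 7 + 1 = 25

25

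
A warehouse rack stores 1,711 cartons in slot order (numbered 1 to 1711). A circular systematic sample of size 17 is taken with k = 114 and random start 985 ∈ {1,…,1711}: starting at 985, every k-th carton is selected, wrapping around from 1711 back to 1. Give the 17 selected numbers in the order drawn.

Selection 1: 985
Selection 2: 985 + 114 = 1099
Selection 3: 1099 + 114 = 1213
Selection 4: 1213 + 114 = 1327
Selection 5: 1327 + 114 = 1441
Selection 6: 1441 + 114 = 1555
Selection 7: 1555 + 114 = 1669
Selection 8: 1669 + 114 = 1783 → 1783 − 1711 = 72
Selection 9: 72 + 114 = 186
Selection 10: 186 + 114 = 300
Selection 11: 300 + 114 = 414
Selection 12: 414 + 114 = 528
Selection 13: 528 + 114 = 642
Selection 14: 642 + 114 = 756
Selection 15: 756 + 114 = 870
Selection 16: 870 + 114 = 984
Selection 17: 984 + 114 = 1098

985, 1099, 1213, 1327, 1441, 1555, 1669, 72, 186, 300, 414, 528, 642, 756, 870, 984, 1098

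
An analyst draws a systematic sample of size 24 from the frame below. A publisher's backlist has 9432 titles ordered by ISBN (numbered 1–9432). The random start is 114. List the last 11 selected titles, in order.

5223, 5616, 6009, 6402, 6795, 7188, 7581, 7974, 8367, 8760, 9153

k = N/n = 9432/24 = 393
14th selection = 114 + 13×393 = 5223
15th: 5223 + 393 = 5616
16th: 5616 + 393 = 6009
17th: 6009 + 393 = 6402
18th: 6402 + 393 = 6795
19th: 6795 + 393 = 7188
20th: 7188 + 393 = 7581
21st: 7581 + 393 = 7974
22nd: 7974 + 393 = 8367
23rd: 8367 + 393 = 8760
24th: 8760 + 393 = 9153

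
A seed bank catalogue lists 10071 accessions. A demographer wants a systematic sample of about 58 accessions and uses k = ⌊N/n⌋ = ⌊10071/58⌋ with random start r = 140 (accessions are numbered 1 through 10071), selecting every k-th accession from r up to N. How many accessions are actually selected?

58

k = ⌊10071/58⌋ = 173
Achieved size = ⌊(10071 − 140)/173⌋ + 1 = ⌊9931/173⌋ + 1 = 57 + 1 = 58
(last selection: 140 + 57×173 = 10001 ≤ 10071; next would be 10174 > 10071)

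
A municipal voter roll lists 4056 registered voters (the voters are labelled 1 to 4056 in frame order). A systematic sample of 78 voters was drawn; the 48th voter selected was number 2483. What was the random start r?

39

k = 4056/78 = 52
r = 2483 − (48−1)×52 = 2483 − 2444 = 39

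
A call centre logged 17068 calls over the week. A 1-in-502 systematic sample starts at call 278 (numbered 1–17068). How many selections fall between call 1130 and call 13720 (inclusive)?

k = 502
First selection ≥ 1130: 278 + ⌈(1130−278)/502⌉·502 = 278 + 2×502 = 1282
Last selection ≤ 13720: 278 + ⌊(13720−278)/502⌋·502 = 278 + 26×502 = 13330
Count = 26 − 2 + 1 = 25

25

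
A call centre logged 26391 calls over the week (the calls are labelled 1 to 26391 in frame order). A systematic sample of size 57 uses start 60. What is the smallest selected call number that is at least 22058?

k = 26391/57 = 463
Steps past start: ⌈(22058 − 60)/463⌉ = ⌈21998/463⌉ = 48
Selected call: 60 + 48×463 = 22284

22284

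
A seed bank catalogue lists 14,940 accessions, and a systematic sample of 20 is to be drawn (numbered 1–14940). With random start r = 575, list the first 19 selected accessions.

575, 1322, 2069, 2816, 3563, 4310, 5057, 5804, 6551, 7298, 8045, 8792, 9539, 10286, 11033, 11780, 12527, 13274, 14021

k = N/n = 14940/20 = 747
accession 1: 575
accession 2: 575 + 747 = 1322
accession 3: 1322 + 747 = 2069
accession 4: 2069 + 747 = 2816
accession 5: 2816 + 747 = 3563
accession 6: 3563 + 747 = 4310
accession 7: 4310 + 747 = 5057
accession 8: 5057 + 747 = 5804
accession 9: 5804 + 747 = 6551
accession 10: 6551 + 747 = 7298
accession 11: 7298 + 747 = 8045
accession 12: 8045 + 747 = 8792
accession 13: 8792 + 747 = 9539
accession 14: 9539 + 747 = 10286
accession 15: 10286 + 747 = 11033
accession 16: 11033 + 747 = 11780
accession 17: 11780 + 747 = 12527
accession 18: 12527 + 747 = 13274
accession 19: 13274 + 747 = 14021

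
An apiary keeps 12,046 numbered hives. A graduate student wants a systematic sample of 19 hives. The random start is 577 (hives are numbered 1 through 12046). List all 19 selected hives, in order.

k = N/n = 12046/19 = 634
hive 1: 577
hive 2: 577 + 634 = 1211
hive 3: 1211 + 634 = 1845
hive 4: 1845 + 634 = 2479
hive 5: 2479 + 634 = 3113
hive 6: 3113 + 634 = 3747
hive 7: 3747 + 634 = 4381
hive 8: 4381 + 634 = 5015
hive 9: 5015 + 634 = 5649
hive 10: 5649 + 634 = 6283
hive 11: 6283 + 634 = 6917
hive 12: 6917 + 634 = 7551
hive 13: 7551 + 634 = 8185
hive 14: 8185 + 634 = 8819
hive 15: 8819 + 634 = 9453
hive 16: 9453 + 634 = 10087
hive 17: 10087 + 634 = 10721
hive 18: 10721 + 634 = 11355
hive 19: 11355 + 634 = 11989

577, 1211, 1845, 2479, 3113, 3747, 4381, 5015, 5649, 6283, 6917, 7551, 8185, 8819, 9453, 10087, 10721, 11355, 11989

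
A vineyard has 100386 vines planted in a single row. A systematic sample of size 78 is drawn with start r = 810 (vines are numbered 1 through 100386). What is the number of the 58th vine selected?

74169

k = 100386/78 = 1287
58th selection = r + (58−1)·k = 810 + 57×1287 = 810 + 73359 = 74169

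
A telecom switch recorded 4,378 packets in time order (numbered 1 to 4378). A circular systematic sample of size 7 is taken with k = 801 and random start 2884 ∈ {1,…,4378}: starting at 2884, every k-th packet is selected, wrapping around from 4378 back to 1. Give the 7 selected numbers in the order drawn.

2884, 3685, 108, 909, 1710, 2511, 3312

Selection 1: 2884
Selection 2: 2884 + 801 = 3685
Selection 3: 3685 + 801 = 4486 → 4486 − 4378 = 108
Selection 4: 108 + 801 = 909
Selection 5: 909 + 801 = 1710
Selection 6: 1710 + 801 = 2511
Selection 7: 2511 + 801 = 3312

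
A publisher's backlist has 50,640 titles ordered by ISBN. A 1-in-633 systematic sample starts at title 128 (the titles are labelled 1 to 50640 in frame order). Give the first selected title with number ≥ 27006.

k = 633
Steps past start: ⌈(27006 − 128)/633⌉ = ⌈26878/633⌉ = 43
Selected title: 128 + 43×633 = 27347

27347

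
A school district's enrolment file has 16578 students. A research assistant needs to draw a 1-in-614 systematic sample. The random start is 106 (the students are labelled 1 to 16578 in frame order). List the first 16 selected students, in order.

student 1: 106
student 2: 106 + 614 = 720
student 3: 720 + 614 = 1334
student 4: 1334 + 614 = 1948
student 5: 1948 + 614 = 2562
student 6: 2562 + 614 = 3176
student 7: 3176 + 614 = 3790
student 8: 3790 + 614 = 4404
student 9: 4404 + 614 = 5018
student 10: 5018 + 614 = 5632
student 11: 5632 + 614 = 6246
student 12: 6246 + 614 = 6860
student 13: 6860 + 614 = 7474
student 14: 7474 + 614 = 8088
student 15: 8088 + 614 = 8702
student 16: 8702 + 614 = 9316

106, 720, 1334, 1948, 2562, 3176, 3790, 4404, 5018, 5632, 6246, 6860, 7474, 8088, 8702, 9316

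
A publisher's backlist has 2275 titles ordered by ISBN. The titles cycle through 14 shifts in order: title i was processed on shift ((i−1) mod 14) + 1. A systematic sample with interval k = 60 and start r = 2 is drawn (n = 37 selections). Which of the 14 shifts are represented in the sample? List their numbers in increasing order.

2, 4, 6, 8, 10, 12, 14

Consecutive selections differ by k = 60, so their shift numbers differ by 60 mod 14 = 4.
gcd(60, 14) = 2, so the sample visits 14/2 = 7 distinct residues mod 14.
Start 2 is shift 2; the shifts hit are 2, 4, 6, 8, 10, 12, 14.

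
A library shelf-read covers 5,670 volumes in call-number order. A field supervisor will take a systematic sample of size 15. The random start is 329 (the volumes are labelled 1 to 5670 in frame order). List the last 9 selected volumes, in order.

k = N/n = 5670/15 = 378
7th selection = 329 + 6×378 = 2597
8th: 2597 + 378 = 2975
9th: 2975 + 378 = 3353
10th: 3353 + 378 = 3731
11th: 3731 + 378 = 4109
12th: 4109 + 378 = 4487
13th: 4487 + 378 = 4865
14th: 4865 + 378 = 5243
15th: 5243 + 378 = 5621

2597, 2975, 3353, 3731, 4109, 4487, 4865, 5243, 5621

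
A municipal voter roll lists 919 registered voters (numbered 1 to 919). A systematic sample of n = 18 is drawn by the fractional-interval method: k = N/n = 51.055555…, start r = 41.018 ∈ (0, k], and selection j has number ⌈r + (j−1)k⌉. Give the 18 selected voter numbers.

j=1: r + 0k = 41.018 → ⌈·⌉ = 42
j=2: r + 1k = 92.073555… → ⌈·⌉ = 93
j=3: r + 2k = 143.129111… → ⌈·⌉ = 144
j=4: r + 3k = 194.184666… → ⌈·⌉ = 195
j=5: r + 4k = 245.240222… → ⌈·⌉ = 246
j=6: r + 5k = 296.295777… → ⌈·⌉ = 297
j=7: r + 6k = 347.351333… → ⌈·⌉ = 348
j=8: r + 7k = 398.406888… → ⌈·⌉ = 399
j=9: r + 8k = 449.462444… → ⌈·⌉ = 450
j=10: r + 9k = 500.518 → ⌈·⌉ = 501
j=11: r + 10k = 551.573555… → ⌈·⌉ = 552
j=12: r + 11k = 602.629111… → ⌈·⌉ = 603
j=13: r + 12k = 653.684666… → ⌈·⌉ = 654
j=14: r + 13k = 704.740222… → ⌈·⌉ = 705
j=15: r + 14k = 755.795777… → ⌈·⌉ = 756
j=16: r + 15k = 806.851333… → ⌈·⌉ = 807
j=17: r + 16k = 857.906888… → ⌈·⌉ = 858
j=18: r + 17k = 908.962444… → ⌈·⌉ = 909

42, 93, 144, 195, 246, 297, 348, 399, 450, 501, 552, 603, 654, 705, 756, 807, 858, 909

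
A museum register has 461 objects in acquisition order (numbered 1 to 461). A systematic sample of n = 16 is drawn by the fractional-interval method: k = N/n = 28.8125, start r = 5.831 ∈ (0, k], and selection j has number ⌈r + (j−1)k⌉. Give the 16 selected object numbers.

6, 35, 64, 93, 122, 150, 179, 208, 237, 266, 294, 323, 352, 381, 410, 439

j=1: r + 0k = 5.831 → ⌈·⌉ = 6
j=2: r + 1k = 34.6435 → ⌈·⌉ = 35
j=3: r + 2k = 63.456 → ⌈·⌉ = 64
j=4: r + 3k = 92.2685 → ⌈·⌉ = 93
j=5: r + 4k = 121.081 → ⌈·⌉ = 122
j=6: r + 5k = 149.8935 → ⌈·⌉ = 150
j=7: r + 6k = 178.706 → ⌈·⌉ = 179
j=8: r + 7k = 207.5185 → ⌈·⌉ = 208
j=9: r + 8k = 236.331 → ⌈·⌉ = 237
j=10: r + 9k = 265.1435 → ⌈·⌉ = 266
j=11: r + 10k = 293.956 → ⌈·⌉ = 294
j=12: r + 11k = 322.7685 → ⌈·⌉ = 323
j=13: r + 12k = 351.581 → ⌈·⌉ = 352
j=14: r + 13k = 380.3935 → ⌈·⌉ = 381
j=15: r + 14k = 409.206 → ⌈·⌉ = 410
j=16: r + 15k = 438.0185 → ⌈·⌉ = 439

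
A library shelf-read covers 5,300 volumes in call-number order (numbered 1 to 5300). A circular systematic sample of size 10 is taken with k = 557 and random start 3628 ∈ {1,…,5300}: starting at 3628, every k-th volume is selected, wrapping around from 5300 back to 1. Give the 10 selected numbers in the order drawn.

3628, 4185, 4742, 5299, 556, 1113, 1670, 2227, 2784, 3341

Selection 1: 3628
Selection 2: 3628 + 557 = 4185
Selection 3: 4185 + 557 = 4742
Selection 4: 4742 + 557 = 5299
Selection 5: 5299 + 557 = 5856 → 5856 − 5300 = 556
Selection 6: 556 + 557 = 1113
Selection 7: 1113 + 557 = 1670
Selection 8: 1670 + 557 = 2227
Selection 9: 2227 + 557 = 2784
Selection 10: 2784 + 557 = 3341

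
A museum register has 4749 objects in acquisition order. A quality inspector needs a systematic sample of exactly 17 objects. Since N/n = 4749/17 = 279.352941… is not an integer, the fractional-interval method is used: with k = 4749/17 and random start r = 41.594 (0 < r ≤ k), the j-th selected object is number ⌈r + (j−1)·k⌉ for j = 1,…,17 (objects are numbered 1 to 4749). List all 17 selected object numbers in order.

j=1: r + 0k = 41.594 → ⌈·⌉ = 42
j=2: r + 1k = 320.946941… → ⌈·⌉ = 321
j=3: r + 2k = 600.299882… → ⌈·⌉ = 601
j=4: r + 3k = 879.652823… → ⌈·⌉ = 880
j=5: r + 4k = 1159.005764… → ⌈·⌉ = 1160
j=6: r + 5k = 1438.358705… → ⌈·⌉ = 1439
j=7: r + 6k = 1717.711647… → ⌈·⌉ = 1718
j=8: r + 7k = 1997.064588… → ⌈·⌉ = 1998
j=9: r + 8k = 2276.417529… → ⌈·⌉ = 2277
j=10: r + 9k = 2555.770470… → ⌈·⌉ = 2556
j=11: r + 10k = 2835.123411… → ⌈·⌉ = 2836
j=12: r + 11k = 3114.476352… → ⌈·⌉ = 3115
j=13: r + 12k = 3393.829294… → ⌈·⌉ = 3394
j=14: r + 13k = 3673.182235… → ⌈·⌉ = 3674
j=15: r + 14k = 3952.535176… → ⌈·⌉ = 3953
j=16: r + 15k = 4231.888117… → ⌈·⌉ = 4232
j=17: r + 16k = 4511.241058… → ⌈·⌉ = 4512

42, 321, 601, 880, 1160, 1439, 1718, 1998, 2277, 2556, 2836, 3115, 3394, 3674, 3953, 4232, 4512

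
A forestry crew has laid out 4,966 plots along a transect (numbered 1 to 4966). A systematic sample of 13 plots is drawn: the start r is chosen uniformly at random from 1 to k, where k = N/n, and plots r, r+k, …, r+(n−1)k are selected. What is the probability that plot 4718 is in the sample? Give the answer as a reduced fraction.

1/382

k = 4966/13 = 382.
Plot 4718 is selected iff r ≡ 4718 (mod 382); exactly one such r in {1,…,382}.
Inclusion probability = 1/382.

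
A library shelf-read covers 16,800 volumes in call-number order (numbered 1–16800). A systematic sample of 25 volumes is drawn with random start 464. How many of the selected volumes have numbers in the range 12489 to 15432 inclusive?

5

k = 16800/25 = 672
First selection ≥ 12489: 464 + ⌈(12489−464)/672⌉·672 = 464 + 18×672 = 12560
Last selection ≤ 15432: 464 + ⌊(15432−464)/672⌋·672 = 464 + 22×672 = 15248
Count = 22 − 18 + 1 = 5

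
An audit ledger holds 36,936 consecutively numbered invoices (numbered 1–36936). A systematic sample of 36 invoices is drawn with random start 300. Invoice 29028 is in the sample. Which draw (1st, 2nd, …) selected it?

k = 36936/36 = 1026
position = (29028 − 300)/1026 + 1 = 28728/1026 + 1 = 28 + 1 = 29

29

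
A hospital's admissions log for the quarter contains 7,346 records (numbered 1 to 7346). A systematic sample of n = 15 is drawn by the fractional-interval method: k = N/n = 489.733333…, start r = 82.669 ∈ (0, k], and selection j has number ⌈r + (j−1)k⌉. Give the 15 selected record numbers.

j=1: r + 0k = 82.669 → ⌈·⌉ = 83
j=2: r + 1k = 572.402333… → ⌈·⌉ = 573
j=3: r + 2k = 1062.135666… → ⌈·⌉ = 1063
j=4: r + 3k = 1551.869 → ⌈·⌉ = 1552
j=5: r + 4k = 2041.602333… → ⌈·⌉ = 2042
j=6: r + 5k = 2531.335666… → ⌈·⌉ = 2532
j=7: r + 6k = 3021.069 → ⌈·⌉ = 3022
j=8: r + 7k = 3510.802333… → ⌈·⌉ = 3511
j=9: r + 8k = 4000.535666… → ⌈·⌉ = 4001
j=10: r + 9k = 4490.269 → ⌈·⌉ = 4491
j=11: r + 10k = 4980.002333… → ⌈·⌉ = 4981
j=12: r + 11k = 5469.735666… → ⌈·⌉ = 5470
j=13: r + 12k = 5959.469 → ⌈·⌉ = 5960
j=14: r + 13k = 6449.202333… → ⌈·⌉ = 6450
j=15: r + 14k = 6938.935666… → ⌈·⌉ = 6939

83, 573, 1063, 1552, 2042, 2532, 3022, 3511, 4001, 4491, 4981, 5470, 5960, 6450, 6939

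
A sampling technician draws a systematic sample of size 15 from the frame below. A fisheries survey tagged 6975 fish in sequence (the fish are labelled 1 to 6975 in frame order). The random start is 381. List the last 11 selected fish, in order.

2241, 2706, 3171, 3636, 4101, 4566, 5031, 5496, 5961, 6426, 6891

k = N/n = 6975/15 = 465
5th selection = 381 + 4×465 = 2241
6th: 2241 + 465 = 2706
7th: 2706 + 465 = 3171
8th: 3171 + 465 = 3636
9th: 3636 + 465 = 4101
10th: 4101 + 465 = 4566
11th: 4566 + 465 = 5031
12th: 5031 + 465 = 5496
13th: 5496 + 465 = 5961
14th: 5961 + 465 = 6426
15th: 6426 + 465 = 6891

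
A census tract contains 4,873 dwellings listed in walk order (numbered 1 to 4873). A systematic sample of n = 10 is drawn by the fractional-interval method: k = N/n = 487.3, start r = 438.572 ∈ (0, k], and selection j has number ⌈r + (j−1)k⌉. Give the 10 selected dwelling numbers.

439, 926, 1414, 1901, 2388, 2876, 3363, 3850, 4337, 4825

j=1: r + 0k = 438.572 → ⌈·⌉ = 439
j=2: r + 1k = 925.872 → ⌈·⌉ = 926
j=3: r + 2k = 1413.172 → ⌈·⌉ = 1414
j=4: r + 3k = 1900.472 → ⌈·⌉ = 1901
j=5: r + 4k = 2387.772 → ⌈·⌉ = 2388
j=6: r + 5k = 2875.072 → ⌈·⌉ = 2876
j=7: r + 6k = 3362.372 → ⌈·⌉ = 3363
j=8: r + 7k = 3849.672 → ⌈·⌉ = 3850
j=9: r + 8k = 4336.972 → ⌈·⌉ = 4337
j=10: r + 9k = 4824.272 → ⌈·⌉ = 4825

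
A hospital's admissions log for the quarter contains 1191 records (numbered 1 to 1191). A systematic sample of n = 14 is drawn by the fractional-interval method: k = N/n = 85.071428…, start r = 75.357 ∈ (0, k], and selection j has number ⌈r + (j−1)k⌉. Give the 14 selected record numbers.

76, 161, 246, 331, 416, 501, 586, 671, 756, 841, 927, 1012, 1097, 1182

j=1: r + 0k = 75.357 → ⌈·⌉ = 76
j=2: r + 1k = 160.428428… → ⌈·⌉ = 161
j=3: r + 2k = 245.499857… → ⌈·⌉ = 246
j=4: r + 3k = 330.571285… → ⌈·⌉ = 331
j=5: r + 4k = 415.642714… → ⌈·⌉ = 416
j=6: r + 5k = 500.714142… → ⌈·⌉ = 501
j=7: r + 6k = 585.785571… → ⌈·⌉ = 586
j=8: r + 7k = 670.857 → ⌈·⌉ = 671
j=9: r + 8k = 755.928428… → ⌈·⌉ = 756
j=10: r + 9k = 840.999857… → ⌈·⌉ = 841
j=11: r + 10k = 926.071285… → ⌈·⌉ = 927
j=12: r + 11k = 1011.142714… → ⌈·⌉ = 1012
j=13: r + 12k = 1096.214142… → ⌈·⌉ = 1097
j=14: r + 13k = 1181.285571… → ⌈·⌉ = 1182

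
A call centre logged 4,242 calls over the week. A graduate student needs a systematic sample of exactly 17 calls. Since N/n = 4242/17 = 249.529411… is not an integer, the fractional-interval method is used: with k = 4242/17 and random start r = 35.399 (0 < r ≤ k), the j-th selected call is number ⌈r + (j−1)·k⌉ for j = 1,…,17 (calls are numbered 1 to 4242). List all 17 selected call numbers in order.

36, 285, 535, 784, 1034, 1284, 1533, 1783, 2032, 2282, 2531, 2781, 3030, 3280, 3529, 3779, 4028

j=1: r + 0k = 35.399 → ⌈·⌉ = 36
j=2: r + 1k = 284.928411… → ⌈·⌉ = 285
j=3: r + 2k = 534.457823… → ⌈·⌉ = 535
j=4: r + 3k = 783.987235… → ⌈·⌉ = 784
j=5: r + 4k = 1033.516647… → ⌈·⌉ = 1034
j=6: r + 5k = 1283.046058… → ⌈·⌉ = 1284
j=7: r + 6k = 1532.575470… → ⌈·⌉ = 1533
j=8: r + 7k = 1782.104882… → ⌈·⌉ = 1783
j=9: r + 8k = 2031.634294… → ⌈·⌉ = 2032
j=10: r + 9k = 2281.163705… → ⌈·⌉ = 2282
j=11: r + 10k = 2530.693117… → ⌈·⌉ = 2531
j=12: r + 11k = 2780.222529… → ⌈·⌉ = 2781
j=13: r + 12k = 3029.751941… → ⌈·⌉ = 3030
j=14: r + 13k = 3279.281352… → ⌈·⌉ = 3280
j=15: r + 14k = 3528.810764… → ⌈·⌉ = 3529
j=16: r + 15k = 3778.340176… → ⌈·⌉ = 3779
j=17: r + 16k = 4027.869588… → ⌈·⌉ = 4028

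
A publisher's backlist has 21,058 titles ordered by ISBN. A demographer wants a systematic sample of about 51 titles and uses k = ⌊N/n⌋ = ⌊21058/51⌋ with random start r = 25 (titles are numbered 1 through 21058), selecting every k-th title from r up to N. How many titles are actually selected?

k = ⌊21058/51⌋ = 412
Achieved size = ⌊(21058 − 25)/412⌋ + 1 = ⌊21033/412⌋ + 1 = 51 + 1 = 52
(last selection: 25 + 51×412 = 21037 ≤ 21058; next would be 21449 > 21058)

52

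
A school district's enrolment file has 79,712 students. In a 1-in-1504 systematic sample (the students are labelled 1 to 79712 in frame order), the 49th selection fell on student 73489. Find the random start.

k = 1504
r = 73489 − (49−1)×1504 = 73489 − 72192 = 1297

1297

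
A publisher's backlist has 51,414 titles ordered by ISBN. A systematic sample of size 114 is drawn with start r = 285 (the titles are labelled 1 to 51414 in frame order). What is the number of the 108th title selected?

k = 51414/114 = 451
108th selection = r + (108−1)·k = 285 + 107×451 = 285 + 48257 = 48542

48542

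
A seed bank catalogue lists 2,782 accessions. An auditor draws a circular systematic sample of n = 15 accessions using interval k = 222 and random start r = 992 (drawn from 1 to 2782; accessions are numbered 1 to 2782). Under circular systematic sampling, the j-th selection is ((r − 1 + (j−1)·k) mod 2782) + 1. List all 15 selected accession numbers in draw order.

Selection 1: 992
Selection 2: 992 + 222 = 1214
Selection 3: 1214 + 222 = 1436
Selection 4: 1436 + 222 = 1658
Selection 5: 1658 + 222 = 1880
Selection 6: 1880 + 222 = 2102
Selection 7: 2102 + 222 = 2324
Selection 8: 2324 + 222 = 2546
Selection 9: 2546 + 222 = 2768
Selection 10: 2768 + 222 = 2990 → 2990 − 2782 = 208
Selection 11: 208 + 222 = 430
Selection 12: 430 + 222 = 652
Selection 13: 652 + 222 = 874
Selection 14: 874 + 222 = 1096
Selection 15: 1096 + 222 = 1318

992, 1214, 1436, 1658, 1880, 2102, 2324, 2546, 2768, 208, 430, 652, 874, 1096, 1318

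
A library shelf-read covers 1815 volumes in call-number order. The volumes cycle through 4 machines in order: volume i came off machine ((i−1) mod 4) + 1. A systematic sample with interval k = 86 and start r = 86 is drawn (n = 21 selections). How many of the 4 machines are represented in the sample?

Consecutive selections differ by k = 86, so their machine numbers differ by 86 mod 4 = 2.
gcd(86, 4) = 2, so the sample visits 4/2 = 2 distinct residues mod 4.
Start 86 is machine 2; the machines hit are 2, 4.

2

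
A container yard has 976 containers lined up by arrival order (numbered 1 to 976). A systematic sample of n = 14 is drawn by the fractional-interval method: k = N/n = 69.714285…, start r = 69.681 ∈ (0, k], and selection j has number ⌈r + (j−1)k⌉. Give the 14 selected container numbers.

70, 140, 210, 279, 349, 419, 488, 558, 628, 698, 767, 837, 907, 976

j=1: r + 0k = 69.681 → ⌈·⌉ = 70
j=2: r + 1k = 139.395285… → ⌈·⌉ = 140
j=3: r + 2k = 209.109571… → ⌈·⌉ = 210
j=4: r + 3k = 278.823857… → ⌈·⌉ = 279
j=5: r + 4k = 348.538142… → ⌈·⌉ = 349
j=6: r + 5k = 418.252428… → ⌈·⌉ = 419
j=7: r + 6k = 487.966714… → ⌈·⌉ = 488
j=8: r + 7k = 557.681 → ⌈·⌉ = 558
j=9: r + 8k = 627.395285… → ⌈·⌉ = 628
j=10: r + 9k = 697.109571… → ⌈·⌉ = 698
j=11: r + 10k = 766.823857… → ⌈·⌉ = 767
j=12: r + 11k = 836.538142… → ⌈·⌉ = 837
j=13: r + 12k = 906.252428… → ⌈·⌉ = 907
j=14: r + 13k = 975.966714… → ⌈·⌉ = 976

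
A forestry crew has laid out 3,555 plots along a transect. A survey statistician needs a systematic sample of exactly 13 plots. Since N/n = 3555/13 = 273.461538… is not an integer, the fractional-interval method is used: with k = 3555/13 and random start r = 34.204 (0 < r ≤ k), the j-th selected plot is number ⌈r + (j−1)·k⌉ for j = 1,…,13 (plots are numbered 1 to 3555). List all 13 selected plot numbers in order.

j=1: r + 0k = 34.204 → ⌈·⌉ = 35
j=2: r + 1k = 307.665538… → ⌈·⌉ = 308
j=3: r + 2k = 581.127076… → ⌈·⌉ = 582
j=4: r + 3k = 854.588615… → ⌈·⌉ = 855
j=5: r + 4k = 1128.050153… → ⌈·⌉ = 1129
j=6: r + 5k = 1401.511692… → ⌈·⌉ = 1402
j=7: r + 6k = 1674.973230… → ⌈·⌉ = 1675
j=8: r + 7k = 1948.434769… → ⌈·⌉ = 1949
j=9: r + 8k = 2221.896307… → ⌈·⌉ = 2222
j=10: r + 9k = 2495.357846… → ⌈·⌉ = 2496
j=11: r + 10k = 2768.819384… → ⌈·⌉ = 2769
j=12: r + 11k = 3042.280923… → ⌈·⌉ = 3043
j=13: r + 12k = 3315.742461… → ⌈·⌉ = 3316

35, 308, 582, 855, 1129, 1402, 1675, 1949, 2222, 2496, 2769, 3043, 3316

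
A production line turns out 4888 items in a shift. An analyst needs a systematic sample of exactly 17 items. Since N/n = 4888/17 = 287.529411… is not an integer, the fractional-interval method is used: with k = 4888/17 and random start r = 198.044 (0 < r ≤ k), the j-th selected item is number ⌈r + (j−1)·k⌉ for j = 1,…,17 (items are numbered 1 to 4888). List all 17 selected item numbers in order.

199, 486, 774, 1061, 1349, 1636, 1924, 2211, 2499, 2786, 3074, 3361, 3649, 3936, 4224, 4511, 4799

j=1: r + 0k = 198.044 → ⌈·⌉ = 199
j=2: r + 1k = 485.573411… → ⌈·⌉ = 486
j=3: r + 2k = 773.102823… → ⌈·⌉ = 774
j=4: r + 3k = 1060.632235… → ⌈·⌉ = 1061
j=5: r + 4k = 1348.161647… → ⌈·⌉ = 1349
j=6: r + 5k = 1635.691058… → ⌈·⌉ = 1636
j=7: r + 6k = 1923.220470… → ⌈·⌉ = 1924
j=8: r + 7k = 2210.749882… → ⌈·⌉ = 2211
j=9: r + 8k = 2498.279294… → ⌈·⌉ = 2499
j=10: r + 9k = 2785.808705… → ⌈·⌉ = 2786
j=11: r + 10k = 3073.338117… → ⌈·⌉ = 3074
j=12: r + 11k = 3360.867529… → ⌈·⌉ = 3361
j=13: r + 12k = 3648.396941… → ⌈·⌉ = 3649
j=14: r + 13k = 3935.926352… → ⌈·⌉ = 3936
j=15: r + 14k = 4223.455764… → ⌈·⌉ = 4224
j=16: r + 15k = 4510.985176… → ⌈·⌉ = 4511
j=17: r + 16k = 4798.514588… → ⌈·⌉ = 4799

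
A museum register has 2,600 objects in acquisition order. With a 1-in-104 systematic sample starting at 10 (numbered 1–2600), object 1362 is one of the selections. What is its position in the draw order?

k = 104
position = (1362 − 10)/104 + 1 = 1352/104 + 1 = 13 + 1 = 14

14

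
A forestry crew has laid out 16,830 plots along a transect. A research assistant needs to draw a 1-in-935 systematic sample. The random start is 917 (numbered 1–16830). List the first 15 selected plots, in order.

917, 1852, 2787, 3722, 4657, 5592, 6527, 7462, 8397, 9332, 10267, 11202, 12137, 13072, 14007

plot 1: 917
plot 2: 917 + 935 = 1852
plot 3: 1852 + 935 = 2787
plot 4: 2787 + 935 = 3722
plot 5: 3722 + 935 = 4657
plot 6: 4657 + 935 = 5592
plot 7: 5592 + 935 = 6527
plot 8: 6527 + 935 = 7462
plot 9: 7462 + 935 = 8397
plot 10: 8397 + 935 = 9332
plot 11: 9332 + 935 = 10267
plot 12: 10267 + 935 = 11202
plot 13: 11202 + 935 = 12137
plot 14: 12137 + 935 = 13072
plot 15: 13072 + 935 = 14007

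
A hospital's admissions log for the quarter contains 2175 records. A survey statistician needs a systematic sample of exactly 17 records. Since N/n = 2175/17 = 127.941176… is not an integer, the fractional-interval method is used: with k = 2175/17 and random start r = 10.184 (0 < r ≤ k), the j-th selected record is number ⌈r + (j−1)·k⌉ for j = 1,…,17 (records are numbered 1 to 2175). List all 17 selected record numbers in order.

j=1: r + 0k = 10.184 → ⌈·⌉ = 11
j=2: r + 1k = 138.125176… → ⌈·⌉ = 139
j=3: r + 2k = 266.066352… → ⌈·⌉ = 267
j=4: r + 3k = 394.007529… → ⌈·⌉ = 395
j=5: r + 4k = 521.948705… → ⌈·⌉ = 522
j=6: r + 5k = 649.889882… → ⌈·⌉ = 650
j=7: r + 6k = 777.831058… → ⌈·⌉ = 778
j=8: r + 7k = 905.772235… → ⌈·⌉ = 906
j=9: r + 8k = 1033.713411… → ⌈·⌉ = 1034
j=10: r + 9k = 1161.654588… → ⌈·⌉ = 1162
j=11: r + 10k = 1289.595764… → ⌈·⌉ = 1290
j=12: r + 11k = 1417.536941… → ⌈·⌉ = 1418
j=13: r + 12k = 1545.478117… → ⌈·⌉ = 1546
j=14: r + 13k = 1673.419294… → ⌈·⌉ = 1674
j=15: r + 14k = 1801.360470… → ⌈·⌉ = 1802
j=16: r + 15k = 1929.301647… → ⌈·⌉ = 1930
j=17: r + 16k = 2057.242823… → ⌈·⌉ = 2058

11, 139, 267, 395, 522, 650, 778, 906, 1034, 1162, 1290, 1418, 1546, 1674, 1802, 1930, 2058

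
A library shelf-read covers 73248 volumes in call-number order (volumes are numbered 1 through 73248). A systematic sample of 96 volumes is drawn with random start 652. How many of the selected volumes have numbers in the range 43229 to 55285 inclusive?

k = 73248/96 = 763
First selection ≥ 43229: 652 + ⌈(43229−652)/763⌉·763 = 652 + 56×763 = 43380
Last selection ≤ 55285: 652 + ⌊(55285−652)/763⌋·763 = 652 + 71×763 = 54825
Count = 71 − 56 + 1 = 16

16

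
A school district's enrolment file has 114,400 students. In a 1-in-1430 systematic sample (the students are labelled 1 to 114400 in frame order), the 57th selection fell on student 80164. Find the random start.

84

k = 1430
r = 80164 − (57−1)×1430 = 80164 − 80080 = 84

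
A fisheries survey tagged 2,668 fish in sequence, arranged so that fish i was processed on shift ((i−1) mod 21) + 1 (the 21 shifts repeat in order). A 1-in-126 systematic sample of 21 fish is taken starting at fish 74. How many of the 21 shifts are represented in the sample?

1

Consecutive selections differ by k = 126, so their shift numbers differ by 126 mod 21 = 0.
gcd(126, 21) = 21, so the sample visits 21/21 = 1 distinct residues mod 21.
Start 74 is shift 11; the shifts hit are 11.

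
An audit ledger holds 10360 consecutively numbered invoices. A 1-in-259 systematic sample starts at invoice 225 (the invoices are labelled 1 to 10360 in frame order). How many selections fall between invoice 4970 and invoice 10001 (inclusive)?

19

k = 259
First selection ≥ 4970: 225 + ⌈(4970−225)/259⌉·259 = 225 + 19×259 = 5146
Last selection ≤ 10001: 225 + ⌊(10001−225)/259⌋·259 = 225 + 37×259 = 9808
Count = 37 − 19 + 1 = 19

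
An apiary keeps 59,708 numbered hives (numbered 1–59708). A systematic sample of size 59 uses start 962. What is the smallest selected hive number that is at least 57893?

58646

k = 59708/59 = 1012
Steps past start: ⌈(57893 − 962)/1012⌉ = ⌈56931/1012⌉ = 57
Selected hive: 962 + 57×1012 = 58646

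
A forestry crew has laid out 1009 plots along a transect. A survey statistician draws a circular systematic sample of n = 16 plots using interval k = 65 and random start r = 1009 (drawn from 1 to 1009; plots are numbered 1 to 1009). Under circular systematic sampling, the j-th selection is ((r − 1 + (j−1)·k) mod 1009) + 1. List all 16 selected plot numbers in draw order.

Selection 1: 1009
Selection 2: 1009 + 65 = 1074 → 1074 − 1009 = 65
Selection 3: 65 + 65 = 130
Selection 4: 130 + 65 = 195
Selection 5: 195 + 65 = 260
Selection 6: 260 + 65 = 325
Selection 7: 325 + 65 = 390
Selection 8: 390 + 65 = 455
Selection 9: 455 + 65 = 520
Selection 10: 520 + 65 = 585
Selection 11: 585 + 65 = 650
Selection 12: 650 + 65 = 715
Selection 13: 715 + 65 = 780
Selection 14: 780 + 65 = 845
Selection 15: 845 + 65 = 910
Selection 16: 910 + 65 = 975

1009, 65, 130, 195, 260, 325, 390, 455, 520, 585, 650, 715, 780, 845, 910, 975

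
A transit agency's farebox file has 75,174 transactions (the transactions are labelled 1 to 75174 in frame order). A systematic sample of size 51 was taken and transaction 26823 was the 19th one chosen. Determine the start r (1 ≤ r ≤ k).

k = 75174/51 = 1474
r = 26823 − (19−1)×1474 = 26823 − 26532 = 291

291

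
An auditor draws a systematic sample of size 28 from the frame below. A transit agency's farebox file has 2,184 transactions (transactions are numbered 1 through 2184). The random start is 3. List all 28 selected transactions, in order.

k = N/n = 2184/28 = 78
transaction 1: 3
transaction 2: 3 + 78 = 81
transaction 3: 81 + 78 = 159
transaction 4: 159 + 78 = 237
transaction 5: 237 + 78 = 315
transaction 6: 315 + 78 = 393
transaction 7: 393 + 78 = 471
transaction 8: 471 + 78 = 549
transaction 9: 549 + 78 = 627
transaction 10: 627 + 78 = 705
transaction 11: 705 + 78 = 783
transaction 12: 783 + 78 = 861
transaction 13: 861 + 78 = 939
transaction 14: 939 + 78 = 1017
transaction 15: 1017 + 78 = 1095
transaction 16: 1095 + 78 = 1173
transaction 17: 1173 + 78 = 1251
transaction 18: 1251 + 78 = 1329
transaction 19: 1329 + 78 = 1407
transaction 20: 1407 + 78 = 1485
transaction 21: 1485 + 78 = 1563
transaction 22: 1563 + 78 = 1641
transaction 23: 1641 + 78 = 1719
transaction 24: 1719 + 78 = 1797
transaction 25: 1797 + 78 = 1875
transaction 26: 1875 + 78 = 1953
transaction 27: 1953 + 78 = 2031
transaction 28: 2031 + 78 = 2109

3, 81, 159, 237, 315, 393, 471, 549, 627, 705, 783, 861, 939, 1017, 1095, 1173, 1251, 1329, 1407, 1485, 1563, 1641, 1719, 1797, 1875, 1953, 2031, 2109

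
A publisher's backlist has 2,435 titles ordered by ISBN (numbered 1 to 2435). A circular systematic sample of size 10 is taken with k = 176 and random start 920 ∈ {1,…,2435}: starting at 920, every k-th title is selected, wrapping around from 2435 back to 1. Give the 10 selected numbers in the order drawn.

Selection 1: 920
Selection 2: 920 + 176 = 1096
Selection 3: 1096 + 176 = 1272
Selection 4: 1272 + 176 = 1448
Selection 5: 1448 + 176 = 1624
Selection 6: 1624 + 176 = 1800
Selection 7: 1800 + 176 = 1976
Selection 8: 1976 + 176 = 2152
Selection 9: 2152 + 176 = 2328
Selection 10: 2328 + 176 = 2504 → 2504 − 2435 = 69

920, 1096, 1272, 1448, 1624, 1800, 1976, 2152, 2328, 69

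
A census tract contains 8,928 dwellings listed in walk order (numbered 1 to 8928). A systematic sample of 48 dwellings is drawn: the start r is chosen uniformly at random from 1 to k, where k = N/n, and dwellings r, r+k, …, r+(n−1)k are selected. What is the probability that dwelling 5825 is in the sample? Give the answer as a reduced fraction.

k = 8928/48 = 186.
Dwelling 5825 is selected iff r ≡ 5825 (mod 186); exactly one such r in {1,…,186}.
Inclusion probability = 1/186.

1/186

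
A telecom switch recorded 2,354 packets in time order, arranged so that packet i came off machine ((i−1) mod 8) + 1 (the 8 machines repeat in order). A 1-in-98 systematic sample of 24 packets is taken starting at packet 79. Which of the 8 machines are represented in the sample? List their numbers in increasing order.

1, 3, 5, 7

Consecutive selections differ by k = 98, so their machine numbers differ by 98 mod 8 = 2.
gcd(98, 8) = 2, so the sample visits 8/2 = 4 distinct residues mod 8.
Start 79 is machine 7; the machines hit are 1, 3, 5, 7.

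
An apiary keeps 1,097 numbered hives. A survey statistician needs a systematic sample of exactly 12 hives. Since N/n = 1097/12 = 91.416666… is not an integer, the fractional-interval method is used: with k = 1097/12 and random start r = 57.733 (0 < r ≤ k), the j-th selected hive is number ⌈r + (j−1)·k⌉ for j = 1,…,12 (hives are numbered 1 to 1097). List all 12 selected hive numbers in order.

j=1: r + 0k = 57.733 → ⌈·⌉ = 58
j=2: r + 1k = 149.149666… → ⌈·⌉ = 150
j=3: r + 2k = 240.566333… → ⌈·⌉ = 241
j=4: r + 3k = 331.983 → ⌈·⌉ = 332
j=5: r + 4k = 423.399666… → ⌈·⌉ = 424
j=6: r + 5k = 514.816333… → ⌈·⌉ = 515
j=7: r + 6k = 606.233 → ⌈·⌉ = 607
j=8: r + 7k = 697.649666… → ⌈·⌉ = 698
j=9: r + 8k = 789.066333… → ⌈·⌉ = 790
j=10: r + 9k = 880.483 → ⌈·⌉ = 881
j=11: r + 10k = 971.899666… → ⌈·⌉ = 972
j=12: r + 11k = 1063.316333… → ⌈·⌉ = 1064

58, 150, 241, 332, 424, 515, 607, 698, 790, 881, 972, 1064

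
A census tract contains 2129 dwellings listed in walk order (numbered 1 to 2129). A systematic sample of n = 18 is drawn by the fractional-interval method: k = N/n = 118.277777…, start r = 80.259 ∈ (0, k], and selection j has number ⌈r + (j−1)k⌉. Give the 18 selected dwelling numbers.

j=1: r + 0k = 80.259 → ⌈·⌉ = 81
j=2: r + 1k = 198.536777… → ⌈·⌉ = 199
j=3: r + 2k = 316.814555… → ⌈·⌉ = 317
j=4: r + 3k = 435.092333… → ⌈·⌉ = 436
j=5: r + 4k = 553.370111… → ⌈·⌉ = 554
j=6: r + 5k = 671.647888… → ⌈·⌉ = 672
j=7: r + 6k = 789.925666… → ⌈·⌉ = 790
j=8: r + 7k = 908.203444… → ⌈·⌉ = 909
j=9: r + 8k = 1026.481222… → ⌈·⌉ = 1027
j=10: r + 9k = 1144.759 → ⌈·⌉ = 1145
j=11: r + 10k = 1263.036777… → ⌈·⌉ = 1264
j=12: r + 11k = 1381.314555… → ⌈·⌉ = 1382
j=13: r + 12k = 1499.592333… → ⌈·⌉ = 1500
j=14: r + 13k = 1617.870111… → ⌈·⌉ = 1618
j=15: r + 14k = 1736.147888… → ⌈·⌉ = 1737
j=16: r + 15k = 1854.425666… → ⌈·⌉ = 1855
j=17: r + 16k = 1972.703444… → ⌈·⌉ = 1973
j=18: r + 17k = 2090.981222… → ⌈·⌉ = 2091

81, 199, 317, 436, 554, 672, 790, 909, 1027, 1145, 1264, 1382, 1500, 1618, 1737, 1855, 1973, 2091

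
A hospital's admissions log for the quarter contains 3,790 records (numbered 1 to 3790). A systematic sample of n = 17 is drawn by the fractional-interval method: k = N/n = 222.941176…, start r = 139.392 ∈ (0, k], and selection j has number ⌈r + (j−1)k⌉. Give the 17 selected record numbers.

140, 363, 586, 809, 1032, 1255, 1478, 1700, 1923, 2146, 2369, 2592, 2815, 3038, 3261, 3484, 3707

j=1: r + 0k = 139.392 → ⌈·⌉ = 140
j=2: r + 1k = 362.333176… → ⌈·⌉ = 363
j=3: r + 2k = 585.274352… → ⌈·⌉ = 586
j=4: r + 3k = 808.215529… → ⌈·⌉ = 809
j=5: r + 4k = 1031.156705… → ⌈·⌉ = 1032
j=6: r + 5k = 1254.097882… → ⌈·⌉ = 1255
j=7: r + 6k = 1477.039058… → ⌈·⌉ = 1478
j=8: r + 7k = 1699.980235… → ⌈·⌉ = 1700
j=9: r + 8k = 1922.921411… → ⌈·⌉ = 1923
j=10: r + 9k = 2145.862588… → ⌈·⌉ = 2146
j=11: r + 10k = 2368.803764… → ⌈·⌉ = 2369
j=12: r + 11k = 2591.744941… → ⌈·⌉ = 2592
j=13: r + 12k = 2814.686117… → ⌈·⌉ = 2815
j=14: r + 13k = 3037.627294… → ⌈·⌉ = 3038
j=15: r + 14k = 3260.568470… → ⌈·⌉ = 3261
j=16: r + 15k = 3483.509647… → ⌈·⌉ = 3484
j=17: r + 16k = 3706.450823… → ⌈·⌉ = 3707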